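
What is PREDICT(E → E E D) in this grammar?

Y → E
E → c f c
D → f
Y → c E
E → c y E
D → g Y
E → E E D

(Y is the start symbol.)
PREDICT(E → E E D) = (FIRST(RHS) \ {ε}) ∪ (FOLLOW(E) if ε ∈ FIRST(RHS), i.e. RHS ⇒* ε)
FIRST(E) = { 'c' }
FIRST(E E D) = { 'c' }
ε ∉ FIRST(E E D), so FOLLOW(E) is not added.
PREDICT(E → E E D) = { 'c' }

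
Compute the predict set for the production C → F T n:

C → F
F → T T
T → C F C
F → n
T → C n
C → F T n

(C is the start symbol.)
{ 'n' }

PREDICT(C → F T n) = (FIRST(RHS) \ {ε}) ∪ (FOLLOW(C) if ε ∈ FIRST(RHS), i.e. RHS ⇒* ε)
FIRST(F) = { 'n' }
FIRST(F T n) = { 'n' }
ε ∉ FIRST(F T n), so FOLLOW(C) is not added.
PREDICT(C → F T n) = { 'n' }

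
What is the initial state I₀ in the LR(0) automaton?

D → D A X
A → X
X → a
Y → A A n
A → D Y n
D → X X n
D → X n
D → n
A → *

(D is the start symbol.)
{ [D → . D A X], [D → . X X n], [D → . X n], [D → . n], [D' → . D], [X → . a] }

First, augment the grammar with D' → D
I₀ = CLOSURE({ [D' → . D] }):
  [D' → . D] has the dot before D: add [D → . D A X], [D → . X X n], [D → . X n], [D → . n]
  [D → . X X n] has the dot before X: add [X → . a]
No further items can be added.

I₀ = { [D → . D A X], [D → . X X n], [D → . X n], [D → . n], [D' → . D], [X → . a] }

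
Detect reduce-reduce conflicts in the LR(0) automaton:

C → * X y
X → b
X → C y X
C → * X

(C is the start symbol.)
Augment with C' → C and build the canonical LR(0) collection (I0 = CLOSURE({[C' → . C]}), then GOTO on every symbol after a dot until no new states appear). It has 9 states:
  I0: { [C → . * X y], [C → . * X], [C' → . C] }  — shift
  I1: { [C → * . X y], [C → * . X], [C → . * X y], [C → . * X], [X → . C y X], [X → . b] }  — shift
  I2: { [C' → C .] }  — accept
  I3: { [X → C . y X] }  — shift
  I4: { [C → * X . y], [C → * X .] }  — shift, reduce
  I5: { [X → b .] }  — reduce
  I6: { [C → * X y .] }  — reduce
  I7: { [C → . * X y], [C → . * X], [X → . C y X], [X → . b], [X → C y . X] }  — shift
  I8: { [X → C y X .] }  — reduce

No state contains more than one complete item.

Answer: No reduce-reduce conflicts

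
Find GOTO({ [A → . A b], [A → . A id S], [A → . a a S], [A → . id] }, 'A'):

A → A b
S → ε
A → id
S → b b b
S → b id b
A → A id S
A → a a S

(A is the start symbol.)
GOTO(I, 'A') = CLOSURE({ [A → αX.β] : [A → α.Xβ] ∈ I, X = 'A' })

Items with dot before 'A', with the dot advanced:
  [A → . A b] → [A → A . b]
  [A → . A id S] → [A → A . id S]
Closure adds nothing (no advanced item has the dot before a non-terminal).

GOTO = { [A → A . b], [A → A . id S] }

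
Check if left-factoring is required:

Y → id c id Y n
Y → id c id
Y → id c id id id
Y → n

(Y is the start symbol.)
Left-factoring is needed when two productions for the same non-terminal
share a common prefix on the right-hand side.

Productions for Y:
  Y → id c id Y n
  Y → id c id
  Y → id c id id id
  Y → n

Found common prefix 'id c id' in productions for Y

Answer: Yes, Y has productions with common prefix 'id c id'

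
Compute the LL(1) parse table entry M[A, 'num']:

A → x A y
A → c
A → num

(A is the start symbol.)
To find M[A, 'num'], we find productions for A where 'num' is in the predict set (PREDICT(N → α) = (FIRST(α) \ {ε}) ∪ (FOLLOW(N) if α ⇒* ε)).

A → x A y: PREDICT = { 'x' }
A → c: PREDICT = { 'c' }
A → num: PREDICT = { 'num' }
  'num' is in predict set, so this production goes in M[A, 'num']

M[A, 'num'] = A → num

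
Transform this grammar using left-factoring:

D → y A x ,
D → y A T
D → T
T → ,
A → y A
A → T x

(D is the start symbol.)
Left-factoring transforms A → αβ₁ | αβ₂ into A → αA' and A' → β₁ | β₂
(α is the longest common prefix among the alternatives). Repeat until
no nonterminal has two alternatives with a common prefix.

Round 1: D has alternatives sharing prefix 'y A'. Introduce D': D → y A D'
  Add: D' → x ,
  Add: D' → T

No remaining common prefixes — done.

Resulting grammar:
D → y A D'
D' → x ,
D' → T
D → T
T → ,
A → y A
A → T x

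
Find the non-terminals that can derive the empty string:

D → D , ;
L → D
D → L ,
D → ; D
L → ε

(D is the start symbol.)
{ 'L' }

A non-terminal is nullable if it can derive ε (the empty string): either it has an ε-production, or it has a production whose right-hand side consists entirely of nullable non-terminals.

ε-productions: L → ε
So L is immediately nullable.
No further non-terminal can be added: every production for the remaining non-terminals contains a terminal or a non-nullable non-terminal.
Nullable = { 'L' }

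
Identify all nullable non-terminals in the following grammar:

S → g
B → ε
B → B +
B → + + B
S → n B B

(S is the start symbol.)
{ 'B' }

ε-productions: B → ε
So B is immediately nullable.
No further non-terminal can be added: every production for the remaining non-terminals contains a terminal or a non-nullable non-terminal.
Nullable = { 'B' }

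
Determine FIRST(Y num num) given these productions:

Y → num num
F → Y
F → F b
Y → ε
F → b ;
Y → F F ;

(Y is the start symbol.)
{ ';', 'b', 'num' }

FIRST sets of the non-terminals involved (from the grammar, by fixed-point iteration):
  FIRST(Y) = { ';', 'b', 'num', ε }

To compute FIRST(Y num num), process the symbols left to right:
Symbol Y is a non-terminal. Add FIRST(Y) \ {ε} = { ';', 'b', 'num' }
Y is nullable (ε ∈ FIRST(Y)), continue to the next symbol.
Symbol num is a terminal. Add 'num' and stop.
FIRST(Y num num) = { ';', 'b', 'num' }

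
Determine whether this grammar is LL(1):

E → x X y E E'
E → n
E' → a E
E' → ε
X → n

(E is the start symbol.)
Relevant sets:
  FOLLOW(E') = { $, 'a' }

For E:
  PREDICT(E → x X y E E') = { 'x' }
  PREDICT(E → n) = { 'n' }
For E':
  PREDICT(E' → a E) = { 'a' }
  PREDICT(E' → ε) = { $, 'a' }
X has a single production, so nothing to check there.

Conflict found: Predict set conflict for E': { 'a' }
The grammar is NOT LL(1).

Answer: No. Predict set conflict for E': { 'a' }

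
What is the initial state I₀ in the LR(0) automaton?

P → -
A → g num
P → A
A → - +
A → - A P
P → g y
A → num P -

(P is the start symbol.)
First, augment the grammar with P' → P
I₀ = CLOSURE({ [P' → . P] }):
  [P' → . P] has the dot before P: add [P → . -], [P → . A], [P → . g y]
  [P → . A] has the dot before A: add [A → . g num], [A → . - +], [A → . - A P], [A → . num P -]
No further items can be added.

I₀ = { [A → . - +], [A → . - A P], [A → . g num], [A → . num P -], [P → . -], [P → . A], [P → . g y], [P' → . P] }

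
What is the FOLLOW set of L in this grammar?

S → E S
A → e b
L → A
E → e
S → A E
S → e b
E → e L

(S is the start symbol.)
To compute FOLLOW(L), find every occurrence of L on a right-hand side N → α L β: add FIRST(β) \ {ε}, and if β is empty or nullable also add FOLLOW(N). Iterate to a fixed point.

In E → e L: L is at the end, add FOLLOW(E)

The FOLLOW sets referred to above (computed the same way, to a fixed point):
  FOLLOW(E) = { $, 'e' }

Taking the union: FOLLOW(L) = { $, 'e' }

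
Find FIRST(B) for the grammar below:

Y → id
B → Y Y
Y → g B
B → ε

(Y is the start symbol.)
FIRST sets of the other non-terminals involved (by the same procedure, iterated to a fixed point):
  FIRST(Y) = { 'g', 'id' }

From B → Y Y:
  - Y is a non-terminal: add FIRST(Y) \ {ε} = { 'g', 'id' }
    Y is not nullable, so stop
From B → ε:
  - ε-production, so ε ∈ FIRST(B)

Collecting: FIRST(B) = { 'g', 'id', ε }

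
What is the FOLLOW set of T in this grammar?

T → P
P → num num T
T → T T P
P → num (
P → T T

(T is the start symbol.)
T is the start symbol, so $ ∈ FOLLOW(T).
In P → num num T: T is at the end, add FOLLOW(P)
In T → T T P: T is followed by T P, add FIRST(T P) \ {ε} = { 'num' }
In T → T T P: T is followed by P, add FIRST(P) \ {ε} = { 'num' }
In P → T T: T is followed by T, add FIRST(T) \ {ε} = { 'num' }
In P → T T: T is at the end, add FOLLOW(P)

The FOLLOW sets referred to above (computed the same way, to a fixed point):
  FOLLOW(P) = { $, 'num' }

Taking the union: FOLLOW(T) = { $, 'num' }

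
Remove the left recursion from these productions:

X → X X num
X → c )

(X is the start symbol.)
X → c ) X'
X' → X num X'
X' → ε

X is directly left-recursive. The standard transformation for
  A → A α₁ | ... | A α_m | β₁ | ... | β_n
is
  A  → β₁ A' | ... | β_n A'
  A' → α₁ A' | ... | α_m A' | ε

X → c ) becomes X → c ) X'
X → X X num becomes X' → X num X'
Add X' → ε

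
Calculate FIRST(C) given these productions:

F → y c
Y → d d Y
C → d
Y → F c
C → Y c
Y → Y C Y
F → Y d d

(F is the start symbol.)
To compute FIRST(C), examine every production with C on the left-hand side, reading each right-hand side left to right until a non-nullable symbol is reached.

FIRST sets of the other non-terminals involved (by the same procedure, iterated to a fixed point):
  FIRST(Y) = { 'd', 'y' }

From C → d:
  - d is a terminal: add 'd' and stop
From C → Y c:
  - Y is a non-terminal: add FIRST(Y) \ {ε} = { 'd', 'y' }
    Y is not nullable, so stop

Collecting: FIRST(C) = { 'd', 'y' }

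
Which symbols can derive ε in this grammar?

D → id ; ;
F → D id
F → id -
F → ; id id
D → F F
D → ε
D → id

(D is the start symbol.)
A non-terminal is nullable if it can derive ε (the empty string): either it has an ε-production, or it has a production whose right-hand side consists entirely of nullable non-terminals.

ε-productions: D → ε
So D is immediately nullable.
No further non-terminal can be added: every production for the remaining non-terminals contains a terminal or a non-nullable non-terminal.
Nullable = { 'D' }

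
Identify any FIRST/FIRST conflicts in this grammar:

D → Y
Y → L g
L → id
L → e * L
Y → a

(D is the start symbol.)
A FIRST/FIRST conflict occurs when two productions N → α and N → β for the same non-terminal have FIRST(α) ∩ FIRST(β) ≠ ∅ (with ε ∈ FIRST of a nullable right-hand side, so two nullable alternatives also conflict).

FIRST sets of the non-terminals at (or reachable through a nullable prefix from) the front of some alternative:
  FIRST(L) = { 'e', 'id' }

Productions for Y:
  Y → L g: FIRST = { 'e', 'id' }
  Y → a: FIRST = { 'a' }
Productions for L:
  L → id: FIRST = { 'id' }
  L → e * L: FIRST = { 'e' }
D has only one production, so no FIRST/FIRST conflict is possible there.

All alternatives of each non-terminal have pairwise disjoint FIRST sets.

Answer: No FIRST/FIRST conflicts.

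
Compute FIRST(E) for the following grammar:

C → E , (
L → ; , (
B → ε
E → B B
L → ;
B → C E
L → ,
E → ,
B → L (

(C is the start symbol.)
{ ',', ';', ε }

FIRST sets of the other non-terminals involved (by the same procedure, iterated to a fixed point):
  FIRST(B) = { ',', ';', ε }

From E → B B:
  - B is a non-terminal: add FIRST(B) \ {ε} = { ',', ';' }
    B is nullable, so continue to the next symbol
  - B is a non-terminal: add FIRST(B) \ {ε} = { ',', ';' }
    B is nullable and nothing follows, so the whole right-hand side can vanish: ε ∈ FIRST(E)
From E → ,:
  - ',' is a terminal: add ',' and stop

Collecting: FIRST(E) = { ',', ';', ε }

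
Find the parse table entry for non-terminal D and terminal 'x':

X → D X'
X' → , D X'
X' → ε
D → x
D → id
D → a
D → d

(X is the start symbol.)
D → x

To find M[D, 'x'], we find productions for D where 'x' is in the predict set (PREDICT(N → α) = (FIRST(α) \ {ε}) ∪ (FOLLOW(N) if α ⇒* ε)).

D → x: PREDICT = { 'x' }
  'x' is in predict set, so this production goes in M[D, 'x']
D → id: PREDICT = { 'id' }
D → a: PREDICT = { 'a' }
D → d: PREDICT = { 'd' }

M[D, 'x'] = D → x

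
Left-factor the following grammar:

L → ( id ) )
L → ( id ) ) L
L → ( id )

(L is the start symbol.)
Left-factoring transforms A → αβ₁ | αβ₂ into A → αA' and A' → β₁ | β₂
(α is the longest common prefix among the alternatives). Repeat until
no nonterminal has two alternatives with a common prefix.

Round 1: L has alternatives sharing prefix '( id )'. Introduce L': L → ( id ) L'
  Add: L' → )
  Add: L' → ) L
  Add: L' → ε

Round 2: L' has alternatives sharing prefix ')'. Introduce L'': L' → ) L''
  Add: L'' → ε
  Add: L'' → L

No remaining common prefixes — done.

Resulting grammar:
L → ( id ) L'
L' → ) L''
L'' → ε
L'' → L
L' → ε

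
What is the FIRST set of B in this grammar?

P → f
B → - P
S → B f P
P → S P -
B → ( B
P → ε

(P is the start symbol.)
{ '(', '-' }

To compute FIRST(B), examine every production with B on the left-hand side, reading each right-hand side left to right until a non-nullable symbol is reached.

From B → - P:
  - '-' is a terminal: add '-' and stop
From B → ( B:
  - '(' is a terminal: add '(' and stop

Collecting: FIRST(B) = { '(', '-' }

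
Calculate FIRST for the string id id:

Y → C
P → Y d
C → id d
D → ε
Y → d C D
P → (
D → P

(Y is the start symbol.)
{ 'id' }

To compute FIRST(id id), process the symbols left to right:
Symbol id is a terminal. Add 'id' and stop.
FIRST(id id) = { 'id' }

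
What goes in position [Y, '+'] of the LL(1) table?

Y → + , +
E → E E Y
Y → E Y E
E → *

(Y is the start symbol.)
Y → + , +

To find M[Y, '+'], we find productions for Y where '+' is in the predict set (PREDICT(N → α) = (FIRST(α) \ {ε}) ∪ (FOLLOW(N) if α ⇒* ε)).

Relevant sets:
  FIRST(E) = { '*' }

Y → + , +: PREDICT = { '+' }
  '+' is in predict set, so this production goes in M[Y, '+']
Y → E Y E: PREDICT = { '*' }

M[Y, '+'] = Y → + , +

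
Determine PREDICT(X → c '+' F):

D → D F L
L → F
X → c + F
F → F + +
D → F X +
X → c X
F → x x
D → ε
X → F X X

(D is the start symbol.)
{ 'c' }

PREDICT(X → c '+' F) = (FIRST(RHS) \ {ε}) ∪ (FOLLOW(X) if ε ∈ FIRST(RHS), i.e. RHS ⇒* ε)
FIRST(c '+' F) = { 'c' }
ε ∉ FIRST(c '+' F), so FOLLOW(X) is not added.
PREDICT(X → c '+' F) = { 'c' }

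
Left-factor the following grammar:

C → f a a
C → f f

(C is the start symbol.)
C → f C'
C' → a a
C' → f

Left-factoring transforms A → αβ₁ | αβ₂ into A → αA' and A' → β₁ | β₂
(α is the longest common prefix among the alternatives). Repeat until
no nonterminal has two alternatives with a common prefix.

Round 1: C has alternatives sharing prefix 'f'. Introduce C': C → f C'
  Add: C' → a a
  Add: C' → f

No remaining common prefixes — done.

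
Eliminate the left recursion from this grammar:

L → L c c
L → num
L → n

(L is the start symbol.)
L is directly left-recursive. The standard transformation for
  A → A α₁ | ... | A α_m | β₁ | ... | β_n
is
  A  → β₁ A' | ... | β_n A'
  A' → α₁ A' | ... | α_m A' | ε

L → num becomes L → num L'
L → n becomes L → n L'
L → L c c becomes L' → c c L'
Add L' → ε

Resulting grammar:
L → num L'
L → n L'
L' → c c L'
L' → ε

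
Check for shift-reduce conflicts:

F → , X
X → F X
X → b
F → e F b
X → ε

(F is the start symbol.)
Augment with F' → F and build the canonical LR(0) collection (I0 = CLOSURE({[F' → . F]}), then GOTO on every symbol after a dot until no new states appear). It has 10 states:
  I0: { [F → . , X], [F → . e F b], [F' → . F] }  — shift
  I1: { [F → , . X], [F → . , X], [F → . e F b], [X → . F X], [X → . b], [X → .] }  — shift, reduce
  I2: { [F' → F .] }  — accept
  I3: { [F → . , X], [F → . e F b], [F → e . F b] }  — shift
  I4: { [F → e F . b] }  — shift
  I5: { [F → e F b .] }  — reduce
  I6: { [F → . , X], [F → . e F b], [X → . F X], [X → . b], [X → .], [X → F . X] }  — shift, reduce
  I7: { [F → , X .] }  — reduce
  I8: { [X → b .] }  — reduce
  I9: { [X → F X .] }  — reduce

I1 contains reduce item [X → .] and shift items [F → . , X], [F → . e F b], [X → . b] — shift-reduce conflict.
I6 contains reduce item [X → .] and shift items [F → . , X], [F → . e F b], [X → . b] — shift-reduce conflict.

Answer: Yes — I1: [X → .] vs [F → . , X]; I6: [X → .] vs [F → . , X]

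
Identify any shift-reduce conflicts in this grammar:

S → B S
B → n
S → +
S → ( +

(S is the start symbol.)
A shift-reduce conflict occurs when an LR(0) state has both:
  - a complete (reduce) item [A → α .] (dot at the end), and
  - a shift item [B → β . c γ] (dot before a terminal).

Augment with S' → S and build the canonical LR(0) collection (I0 = CLOSURE({[S' → . S]}), then GOTO on every symbol after a dot until no new states appear). It has 8 states:
  I0: { [B → . n], [S → . ( +], [S → . +], [S → . B S], [S' → . S] }  — shift
  I1: { [S → ( . +] }  — shift
  I2: { [S → + .] }  — reduce
  I3: { [B → . n], [S → . ( +], [S → . +], [S → . B S], [S → B . S] }  — shift
  I4: { [S' → S .] }  — accept
  I5: { [B → n .] }  — reduce
  I6: { [S → B S .] }  — reduce
  I7: { [S → ( + .] }  — reduce

No state contains both a complete item and a shift item.

Answer: No shift-reduce conflicts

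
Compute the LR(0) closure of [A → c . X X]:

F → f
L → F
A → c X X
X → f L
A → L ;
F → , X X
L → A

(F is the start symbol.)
{ [A → c . X X], [X → . f L] }

Start with: [A → c . X X]
  [A → c . X X] has the dot before X: add [X → . f L]
No further items can be added.

CLOSURE = { [A → c . X X], [X → . f L] }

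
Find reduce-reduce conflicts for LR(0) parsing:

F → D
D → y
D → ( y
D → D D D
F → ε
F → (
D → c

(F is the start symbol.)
Augment with F' → F and build the canonical LR(0) collection (I0 = CLOSURE({[F' → . F]}), then GOTO on every symbol after a dot until no new states appear). It has 10 states:
  I0: { [D → . ( y], [D → . D D D], [D → . c], [D → . y], [F → . (], [F → . D], [F → .], [F' → . F] }  — shift, reduce
  I1: { [D → ( . y], [F → ( .] }  — shift, reduce
  I2: { [D → . ( y], [D → . D D D], [D → . c], [D → . y], [D → D . D D], [F → D .] }  — shift, reduce
  I3: { [F' → F .] }  — accept
  I4: { [D → c .] }  — reduce
  I5: { [D → y .] }  — reduce
  I6: { [D → ( . y] }  — shift
  I7: { [D → . ( y], [D → . D D D], [D → . c], [D → . y], [D → D . D D], [D → D D . D] }  — shift
  I8: { [D → . ( y], [D → . D D D], [D → . c], [D → . y], [D → D . D D], [D → D D . D], [D → D D D .] }  — shift, reduce
  I9: { [D → ( y .] }  — reduce

No state contains more than one complete item.

Answer: No reduce-reduce conflicts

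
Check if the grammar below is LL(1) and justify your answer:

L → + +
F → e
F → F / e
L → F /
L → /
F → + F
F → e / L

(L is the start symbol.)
Relevant sets:
  FIRST(F) = { '+', 'e' }

For L:
  PREDICT(L → '+' '+') = { '+' }
  PREDICT(L → F '/') = { '+', 'e' }
  PREDICT(L → '/') = { '/' }
For F:
  PREDICT(F → e) = { 'e' }
  PREDICT(F → F '/' e) = { '+', 'e' }
  PREDICT(F → '+' F) = { '+' }
  PREDICT(F → e '/' L) = { 'e' }

Conflict found: Predict set conflict for L: { '+' }
The grammar is NOT LL(1).

Answer: No. Predict set conflict for L: { '+' }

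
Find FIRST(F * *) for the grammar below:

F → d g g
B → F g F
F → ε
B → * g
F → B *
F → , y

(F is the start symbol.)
FIRST sets of the non-terminals involved (from the grammar, by fixed-point iteration):
  FIRST(F) = { '*', ',', 'd', 'g', ε }

To compute FIRST(F * *), process the symbols left to right:
Symbol F is a non-terminal. Add FIRST(F) \ {ε} = { '*', ',', 'd', 'g' }
F is nullable (ε ∈ FIRST(F)), continue to the next symbol.
Symbol * is a terminal. Add '*' and stop.
FIRST(F * *) = { '*', ',', 'd', 'g' }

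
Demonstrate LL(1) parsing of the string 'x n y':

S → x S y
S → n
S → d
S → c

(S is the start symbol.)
LL(1) parsing maintains a stack (initially the start symbol over $) and the input. At each step: if the stack top is a terminal, match it against the current input token; if it is a non-terminal N, replace it with the RHS of M[N, lookahead] (the unique production whose predict set contains the lookahead).

Stack is shown with the top on the left.

Stack    Input    Action
------------------------
S $      x n y $  output S → x S y
x S y $  x n y $  match 'x'
S y $    n y $    output S → n
n y $    n y $    match 'n'
y $      y $      match 'y'
$        $        accept

The string is accepted.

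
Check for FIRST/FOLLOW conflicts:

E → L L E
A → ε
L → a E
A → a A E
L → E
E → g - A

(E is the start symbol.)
Yes. A → a A E with FOLLOW(A) on { 'a' }

Nullable non-terminals: A.

A: nullable alternative(s) A → ε; FOLLOW(A) = { $, 'a', 'g' }
  A → ε: FIRST \ {ε} = { } — this is the only nullable alternative, skip
  A → a A E: FIRST \ {ε} = { 'a' } — overlaps FOLLOW(A) on { 'a' }: CONFLICT

E, L have no nullable alternative, so no FIRST/FOLLOW check is needed there.

So the grammar has 1 FIRST/FOLLOW conflict (marked CONFLICT above).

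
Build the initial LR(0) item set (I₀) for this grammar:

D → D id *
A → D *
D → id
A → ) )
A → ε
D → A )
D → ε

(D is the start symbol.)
First, augment the grammar with D' → D
I₀ = CLOSURE({ [D' → . D] }):
  [D' → . D] has the dot before D: add [D → . D id *], [D → . id], [D → . A )], [D → .]
  [D → . A )] has the dot before A: add [A → . D *], [A → . ) )], [A → .]
No further items can be added.

I₀ = { [A → . ) )], [A → . D *], [A → .], [D → . A )], [D → . D id *], [D → . id], [D → .], [D' → . D] }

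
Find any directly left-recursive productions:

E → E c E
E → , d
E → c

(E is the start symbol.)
E → E c E: LEFT RECURSIVE (starts with E)
E → , d: starts with ','
E → c: starts with c

The grammar has direct left recursion on: E.

Answer: Yes, E is left-recursive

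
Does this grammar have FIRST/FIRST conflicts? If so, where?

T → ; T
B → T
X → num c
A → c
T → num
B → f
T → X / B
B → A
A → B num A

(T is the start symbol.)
Yes. T → num / T → X '/' B on { 'num' }; B → T / B → A on { ';', 'num' }; B → f / B → A on { 'f' }; A → c / A → B num A on { 'c' }

FIRST sets of the non-terminals at (or reachable through a nullable prefix from) the front of some alternative:
  FIRST(X) = { 'num' }
  FIRST(T) = { ';', 'num' }
  FIRST(A) = { ';', 'c', 'f', 'num' }
  FIRST(B) = { ';', 'c', 'f', 'num' }

Productions for T:
  T → ; T: FIRST = { ';' }
  T → num: FIRST = { 'num' }
  T → X / B: FIRST = { 'num' }
Productions for B:
  B → T: FIRST = { ';', 'num' }
  B → f: FIRST = { 'f' }
  B → A: FIRST = { ';', 'c', 'f', 'num' }
Productions for A:
  A → c: FIRST = { 'c' }
  A → B num A: FIRST = { ';', 'c', 'f', 'num' }
X has only one production, so no FIRST/FIRST conflict is possible there.

Conflict for T: T → num and T → X / B
  Overlap: { 'num' }
Conflict for B: B → T and B → A
  Overlap: { ';', 'num' }
Conflict for B: B → f and B → A
  Overlap: { 'f' }
Conflict for A: A → c and A → B num A
  Overlap: { 'c' }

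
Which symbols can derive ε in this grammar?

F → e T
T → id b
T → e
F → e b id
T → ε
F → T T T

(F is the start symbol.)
A non-terminal is nullable if it can derive ε (the empty string): either it has an ε-production, or it has a production whose right-hand side consists entirely of nullable non-terminals.

ε-productions: T → ε
So T is immediately nullable.
F → T T T: every symbol on the right is nullable, so F is nullable too.
Every non-terminal is now nullable.
Nullable = { 'F', 'T' }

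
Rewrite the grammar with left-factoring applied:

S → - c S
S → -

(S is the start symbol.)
S → - S'
S' → c S
S' → ε

Left-factoring transforms A → αβ₁ | αβ₂ into A → αA' and A' → β₁ | β₂
(α is the longest common prefix among the alternatives). Repeat until
no nonterminal has two alternatives with a common prefix.

Round 1: S has alternatives sharing prefix '-'. Introduce S': S → - S'
  Add: S' → c S
  Add: S' → ε

No remaining common prefixes — done.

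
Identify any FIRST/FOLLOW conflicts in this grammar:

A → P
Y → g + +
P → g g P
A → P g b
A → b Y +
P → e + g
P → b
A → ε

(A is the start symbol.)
A FIRST/FOLLOW conflict occurs when a non-terminal N has a nullable alternative N → β (β ⇒* ε) and another alternative N → α with FIRST(α) ∩ FOLLOW(N) ≠ ∅: on such a lookahead the parser cannot decide between expanding α and letting N vanish via β.

Nullable non-terminals: A.
FIRST sets used below: FIRST(P) = { 'b', 'e', 'g' }

A: nullable alternative(s) A → ε; FOLLOW(A) = { $ }
  A → P: FIRST \ {ε} = { 'b', 'e', 'g' } — disjoint from FOLLOW(A)
  A → P g b: FIRST \ {ε} = { 'b', 'e', 'g' } — disjoint from FOLLOW(A)
  A → b Y +: FIRST \ {ε} = { 'b' } — disjoint from FOLLOW(A)
  A → ε: FIRST \ {ε} = { } — this is the only nullable alternative, skip

P, Y have no nullable alternative, so no FIRST/FOLLOW check is needed there.

No FIRST/FOLLOW conflicts found.

Answer: No FIRST/FOLLOW conflicts.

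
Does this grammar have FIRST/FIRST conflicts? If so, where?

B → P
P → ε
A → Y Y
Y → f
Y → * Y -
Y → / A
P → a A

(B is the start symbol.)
No FIRST/FIRST conflicts.

Productions for P:
  P → ε: FIRST = { ε }
  P → a A: FIRST = { 'a' }
Productions for Y:
  Y → f: FIRST = { 'f' }
  Y → * Y -: FIRST = { '*' }
  Y → / A: FIRST = { '/' }
B, A have only one production, so no FIRST/FIRST conflict is possible there.

All alternatives of each non-terminal have pairwise disjoint FIRST sets.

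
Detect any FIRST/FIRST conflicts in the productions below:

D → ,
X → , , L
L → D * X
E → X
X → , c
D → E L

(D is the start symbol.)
Yes. D → ',' / D → E L on { ',' }; X → ',' ',' L / X → ',' c on { ',' }

FIRST sets of the non-terminals at (or reachable through a nullable prefix from) the front of some alternative:
  FIRST(E) = { ',' }

Productions for D:
  D → ,: FIRST = { ',' }
  D → E L: FIRST = { ',' }
Productions for X:
  X → , , L: FIRST = { ',' }
  X → , c: FIRST = { ',' }
L, E have only one production, so no FIRST/FIRST conflict is possible there.

Conflict for D: D → , and D → E L
  Overlap: { ',' }
Conflict for X: X → , , L and X → , c
  Overlap: { ',' }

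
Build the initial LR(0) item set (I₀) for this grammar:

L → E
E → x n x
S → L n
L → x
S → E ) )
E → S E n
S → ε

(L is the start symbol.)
First, augment the grammar with L' → L
I₀ = CLOSURE({ [L' → . L] }):
  [L' → . L] has the dot before L: add [L → . E], [L → . x]
  [L → . E] has the dot before E: add [E → . x n x], [E → . S E n]
  [E → . S E n] has the dot before S: add [S → . L n], [S → . E ) )], [S → .]
No further items can be added.

I₀ = { [E → . S E n], [E → . x n x], [L → . E], [L → . x], [L' → . L], [S → . E ) )], [S → . L n], [S → .] }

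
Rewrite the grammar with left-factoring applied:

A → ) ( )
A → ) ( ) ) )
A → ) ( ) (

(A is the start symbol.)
A → ) ( ) A'
A' → ε
A' → ) )
A' → (

Left-factoring transforms A → αβ₁ | αβ₂ into A → αA' and A' → β₁ | β₂
(α is the longest common prefix among the alternatives). Repeat until
no nonterminal has two alternatives with a common prefix.

Round 1: A has alternatives sharing prefix ') ( )'. Introduce A': A → ) ( ) A'
  Add: A' → ε
  Add: A' → ) )
  Add: A' → (

No remaining common prefixes — done.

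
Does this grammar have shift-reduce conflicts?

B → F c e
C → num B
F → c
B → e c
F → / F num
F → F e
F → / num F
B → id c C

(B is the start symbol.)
A shift-reduce conflict occurs when an LR(0) state has both:
  - a complete (reduce) item [A → α .] (dot at the end), and
  - a shift item [B → β . c γ] (dot before a terminal).

Augment with B' → B and build the canonical LR(0) collection (I0 = CLOSURE({[B' → . B]}), then GOTO on every symbol after a dot until no new states appear). It has 19 states:
  I0: { [B → . F c e], [B → . e c], [B → . id c C], [B' → . B], [F → . / F num], [F → . / num F], [F → . F e], [F → . c] }  — shift
  I1: { [F → . / F num], [F → . / num F], [F → . F e], [F → . c], [F → / . F num], [F → / . num F] }  — shift
  I2: { [B' → B .] }  — accept
  I3: { [B → F . c e], [F → F . e] }  — shift
  I4: { [F → c .] }  — reduce
  I5: { [B → e . c] }  — shift
  I6: { [B → id . c C] }  — shift
  I7: { [B → id c . C], [C → . num B] }  — shift
  I8: { [B → id c C .] }  — reduce
  I9: { [B → . F c e], [B → . e c], [B → . id c C], [C → num . B], [F → . / F num], [F → . / num F], [F → . F e], [F → . c] }  — shift
  I10: { [C → num B .] }  — reduce
  I11: { [B → e c .] }  — reduce
  I12: { [B → F c . e] }  — shift
  I13: { [F → F e .] }  — reduce
  I14: { [B → F c e .] }  — reduce
  I15: { [F → / F . num], [F → F . e] }  — shift
  I16: { [F → . / F num], [F → . / num F], [F → . F e], [F → . c], [F → / num . F] }  — shift
  I17: { [F → / num F .], [F → F . e] }  — shift, reduce
  I18: { [F → / F num .] }  — reduce

I17 contains reduce item [F → / num F .] and shift item [F → F . e] — shift-reduce conflict.

Answer: Yes — I17: [F → / num F .] vs [F → F . e]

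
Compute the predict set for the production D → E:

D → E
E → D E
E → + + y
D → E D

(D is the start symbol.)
{ '+' }

PREDICT(D → E) = (FIRST(RHS) \ {ε}) ∪ (FOLLOW(D) if ε ∈ FIRST(RHS), i.e. RHS ⇒* ε)
FIRST(E) = { '+' }
FIRST(E) = { '+' }
ε ∉ FIRST(E), so FOLLOW(D) is not added.
PREDICT(D → E) = { '+' }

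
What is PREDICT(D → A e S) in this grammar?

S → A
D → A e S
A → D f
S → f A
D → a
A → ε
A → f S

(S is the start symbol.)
{ 'a', 'e', 'f' }

PREDICT(D → A e S) = (FIRST(RHS) \ {ε}) ∪ (FOLLOW(D) if ε ∈ FIRST(RHS), i.e. RHS ⇒* ε)
FIRST(A) = { 'a', 'e', 'f', ε }
FIRST(A e S) = { 'a', 'e', 'f' }
ε ∉ FIRST(A e S), so FOLLOW(D) is not added.
PREDICT(D → A e S) = { 'a', 'e', 'f' }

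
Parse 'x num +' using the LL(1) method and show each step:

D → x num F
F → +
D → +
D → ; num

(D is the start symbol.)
LL(1) parsing maintains a stack (initially the start symbol over $) and the input. At each step: if the stack top is a terminal, match it against the current input token; if it is a non-terminal N, replace it with the RHS of M[N, lookahead] (the unique production whose predict set contains the lookahead).

Stack is shown with the top on the left.

Stack      Input      Action
----------------------------
D $        x num + $  output D → x num F
x num F $  x num + $  match 'x'
num F $    num + $    match 'num'
F $        + $        output F → +
+ $        + $        match '+'
$          $          accept

The string is accepted.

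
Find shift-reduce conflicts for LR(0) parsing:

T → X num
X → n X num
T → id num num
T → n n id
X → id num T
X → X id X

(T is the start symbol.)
A shift-reduce conflict occurs when an LR(0) state has both:
  - a complete (reduce) item [A → α .] (dot at the end), and
  - a shift item [B → β . c γ] (dot before a terminal).

Augment with T' → T and build the canonical LR(0) collection (I0 = CLOSURE({[T' → . T]}), then GOTO on every symbol after a dot until no new states appear). It has 18 states:
  I0: { [T → . X num], [T → . id num num], [T → . n n id], [T' → . T], [X → . X id X], [X → . id num T], [X → . n X num] }  — shift
  I1: { [T' → T .] }  — accept
  I2: { [T → X . num], [X → X . id X] }  — shift
  I3: { [T → id . num num], [X → id . num T] }  — shift
  I4: { [T → n . n id], [X → . X id X], [X → . id num T], [X → . n X num], [X → n . X num] }  — shift
  I5: { [X → X . id X], [X → n X . num] }  — shift
  I6: { [X → id . num T] }  — shift
  I7: { [T → n n . id], [X → . X id X], [X → . id num T], [X → . n X num], [X → n . X num] }  — shift
  I8: { [T → n n id .], [X → id . num T] }  — shift, reduce
  I9: { [X → . X id X], [X → . id num T], [X → . n X num], [X → n . X num] }  — shift
  I10: { [T → . X num], [T → . id num num], [T → . n n id], [X → . X id X], [X → . id num T], [X → . n X num], [X → id num . T] }  — shift
  I11: { [X → id num T .] }  — reduce
  I12: { [X → . X id X], [X → . id num T], [X → . n X num], [X → X id . X] }  — shift
  I13: { [X → n X num .] }  — reduce
  I14: { [X → X . id X], [X → X id X .] }  — shift, reduce
  I15: { [T → . X num], [T → . id num num], [T → . n n id], [T → id num . num], [X → . X id X], [X → . id num T], [X → . n X num], [X → id num . T] }  — shift
  I16: { [T → id num num .] }  — reduce
  I17: { [T → X num .] }  — reduce

I8 contains reduce item [T → n n id .] and shift item [X → id . num T] — shift-reduce conflict.
I14 contains reduce item [X → X id X .] and shift item [X → X . id X] — shift-reduce conflict.

Answer: Yes — I8: [T → n n id .] vs [X → id . num T]; I14: [X → X id X .] vs [X → X . id X]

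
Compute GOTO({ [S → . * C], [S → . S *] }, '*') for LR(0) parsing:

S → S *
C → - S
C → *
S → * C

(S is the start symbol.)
GOTO(I, '*') = CLOSURE({ [A → αX.β] : [A → α.Xβ] ∈ I, X = '*' })

Items with dot before '*', with the dot advanced:
  [S → . * C] → [S → * . C]
Closure of the advanced items:
  [S → * . C] has the dot before C: add [C → . - S], [C → . *]

GOTO = { [C → . *], [C → . - S], [S → * . C] }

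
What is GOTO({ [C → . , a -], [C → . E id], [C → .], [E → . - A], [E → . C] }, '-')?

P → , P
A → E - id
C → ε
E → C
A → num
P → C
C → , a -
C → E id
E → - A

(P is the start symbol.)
{ [A → . E - id], [A → . num], [C → . , a -], [C → . E id], [C → .], [E → - . A], [E → . - A], [E → . C] }

GOTO(I, '-') = CLOSURE({ [A → αX.β] : [A → α.Xβ] ∈ I, X = '-' })

Items with dot before '-', with the dot advanced:
  [E → . - A] → [E → - . A]
Closure of the advanced items:
  [E → - . A] has the dot before A: add [A → . E - id], [A → . num]
  [A → . E - id] has the dot before E: add [E → . C], [E → . - A]
  [E → . C] has the dot before C: add [C → .], [C → . , a -], [C → . E id]

GOTO = { [A → . E - id], [A → . num], [C → . , a -], [C → . E id], [C → .], [E → - . A], [E → . - A], [E → . C] }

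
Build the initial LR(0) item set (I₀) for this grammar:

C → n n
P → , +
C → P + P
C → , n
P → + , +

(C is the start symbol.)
{ [C → . , n], [C → . P + P], [C → . n n], [C' → . C], [P → . + , +], [P → . , +] }

First, augment the grammar with C' → C
I₀ = CLOSURE({ [C' → . C] }):
  [C' → . C] has the dot before C: add [C → . n n], [C → . P + P], [C → . , n]
  [C → . P + P] has the dot before P: add [P → . , +], [P → . + , +]
No further items can be added.

I₀ = { [C → . , n], [C → . P + P], [C → . n n], [C' → . C], [P → . + , +], [P → . , +] }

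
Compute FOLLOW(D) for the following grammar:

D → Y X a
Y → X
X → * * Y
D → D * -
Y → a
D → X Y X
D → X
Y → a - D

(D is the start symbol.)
To compute FOLLOW(D), find every occurrence of D on a right-hand side N → α D β: add FIRST(β) \ {ε}, and if β is empty or nullable also add FOLLOW(N). Iterate to a fixed point.

D is the start symbol, so $ ∈ FOLLOW(D).
In D → D * -: D is followed by '*' '-', add FIRST('*' '-') \ {ε} = { '*' }
In Y → a - D: D is at the end, add FOLLOW(Y)

The FOLLOW sets referred to above (computed the same way, to a fixed point):
  FOLLOW(Y) = { $, '*', 'a' }

Taking the union: FOLLOW(D) = { $, '*', 'a' }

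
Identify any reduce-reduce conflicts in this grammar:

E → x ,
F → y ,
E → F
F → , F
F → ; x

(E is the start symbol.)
No reduce-reduce conflicts

Augment with E' → E and build the canonical LR(0) collection (I0 = CLOSURE({[E' → . E]}), then GOTO on every symbol after a dot until no new states appear). It has 11 states:
  I0: { [E → . F], [E → . x ,], [E' → . E], [F → . , F], [F → . ; x], [F → . y ,] }  — shift
  I1: { [F → , . F], [F → . , F], [F → . ; x], [F → . y ,] }  — shift
  I2: { [F → ; . x] }  — shift
  I3: { [E' → E .] }  — accept
  I4: { [E → F .] }  — reduce
  I5: { [E → x . ,] }  — shift
  I6: { [F → y . ,] }  — shift
  I7: { [F → y , .] }  — reduce
  I8: { [E → x , .] }  — reduce
  I9: { [F → ; x .] }  — reduce
  I10: { [F → , F .] }  — reduce

No state contains more than one complete item.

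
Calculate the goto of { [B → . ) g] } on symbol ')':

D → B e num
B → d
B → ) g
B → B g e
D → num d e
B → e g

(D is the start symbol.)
GOTO(I, ')') = CLOSURE({ [A → αX.β] : [A → α.Xβ] ∈ I, X = ')' })

Items with dot before ')', with the dot advanced:
  [B → . ) g] → [B → ) . g]
Closure adds nothing (no advanced item has the dot before a non-terminal).

GOTO = { [B → ) . g] }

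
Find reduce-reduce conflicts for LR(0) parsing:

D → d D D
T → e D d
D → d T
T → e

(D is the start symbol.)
No reduce-reduce conflicts

A reduce-reduce conflict occurs when an LR(0) state has two complete items [A → α .] and [B → β .] — both call for a reduction, and with no lookahead the parser cannot choose between them.

Augment with D' → D and build the canonical LR(0) collection (I0 = CLOSURE({[D' → . D]}), then GOTO on every symbol after a dot until no new states appear). It has 9 states:
  I0: { [D → . d D D], [D → . d T], [D' → . D] }  — shift
  I1: { [D' → D .] }  — accept
  I2: { [D → . d D D], [D → . d T], [D → d . D D], [D → d . T], [T → . e D d], [T → . e] }  — shift
  I3: { [D → . d D D], [D → . d T], [D → d D . D] }  — shift
  I4: { [D → d T .] }  — reduce
  I5: { [D → . d D D], [D → . d T], [T → e . D d], [T → e .] }  — shift, reduce
  I6: { [T → e D . d] }  — shift
  I7: { [T → e D d .] }  — reduce
  I8: { [D → d D D .] }  — reduce

No state contains more than one complete item.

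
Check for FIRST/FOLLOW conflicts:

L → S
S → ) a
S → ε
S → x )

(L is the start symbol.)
Nullable non-terminals: L, S.
L has a nullable alternative but only one production, so nothing to check.

S: nullable alternative(s) S → ε; FOLLOW(S) = { $ }
  S → ) a: FIRST \ {ε} = { ')' } — disjoint from FOLLOW(S)
  S → ε: FIRST \ {ε} = { } — this is the only nullable alternative, skip
  S → x ): FIRST \ {ε} = { 'x' } — disjoint from FOLLOW(S)

No FIRST/FOLLOW conflicts found.

Answer: No FIRST/FOLLOW conflicts.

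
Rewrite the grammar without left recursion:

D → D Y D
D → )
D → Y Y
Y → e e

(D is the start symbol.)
D → ) D'
D → Y Y D'
D' → Y D D'
D' → ε
Y → e e

D is directly left-recursive. The standard transformation for
  A → A α₁ | ... | A α_m | β₁ | ... | β_n
is
  A  → β₁ A' | ... | β_n A'
  A' → α₁ A' | ... | α_m A' | ε

D → ) becomes D → ) D'
D → Y Y becomes D → Y Y D'
D → D Y D becomes D' → Y D D'
Add D' → ε

Productions for other non-terminals are unchanged:
  Y → e e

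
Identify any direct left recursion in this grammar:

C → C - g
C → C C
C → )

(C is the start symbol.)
Direct left recursion occurs when N → N α for some non-terminal N (the right-hand side begins with the left-hand side itself).

C → C - g: LEFT RECURSIVE (starts with C)
C → C C: LEFT RECURSIVE (starts with C)
C → ): starts with ')'

The grammar has direct left recursion on: C.

Answer: Yes, C is left-recursive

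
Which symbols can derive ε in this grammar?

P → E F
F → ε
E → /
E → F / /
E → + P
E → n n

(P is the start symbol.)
A non-terminal is nullable if it can derive ε (the empty string): either it has an ε-production, or it has a production whose right-hand side consists entirely of nullable non-terminals.

ε-productions: F → ε
So F is immediately nullable.
No further non-terminal can be added: every production for the remaining non-terminals contains a terminal or a non-nullable non-terminal.
Nullable = { 'F' }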